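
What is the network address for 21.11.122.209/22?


IP:   00010101.00001011.01111010.11010001
Mask: 11111111.11111111.11111100.00000000
AND operation:
Net:  00010101.00001011.01111000.00000000
Network: 21.11.120.0/22


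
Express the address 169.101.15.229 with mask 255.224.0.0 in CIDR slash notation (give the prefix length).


Binary: 11111111.11100000.00000000.00000000
Count leading 1s
Prefix: /11


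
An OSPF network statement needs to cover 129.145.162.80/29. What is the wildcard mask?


Subnet mask: 255.255.255.248
Wildcard = 255.255.255.255 - subnet mask
255 - 255 = 0
255 - 255 = 0
255 - 255 = 0
255 - 248 = 7
Wildcard: 0.0.0.7


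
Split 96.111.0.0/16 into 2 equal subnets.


New prefix = 16 + 1 = 17
Each subnet has 32768 addresses
  96.111.0.0/17
  96.111.128.0/17
Subnets: 96.111.0.0/17, 96.111.128.0/17


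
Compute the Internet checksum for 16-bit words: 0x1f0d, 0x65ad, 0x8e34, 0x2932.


Sum all words (with carry folding):
+ 0x1f0d = 0x1f0d
+ 0x65ad = 0x84ba
+ 0x8e34 = 0x12ef
+ 0x2932 = 0x3c21
One's complement: ~0x3c21
Checksum = 0xc3de


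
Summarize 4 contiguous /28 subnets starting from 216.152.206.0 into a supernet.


Original prefix: /28
Number of subnets: 4 = 2^2
New prefix = 28 - 2 = 26
Supernet: 216.152.206.0/26


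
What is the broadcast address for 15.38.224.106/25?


Network: 15.38.224.0/25
Host bits = 7
Set all host bits to 1:
Broadcast: 15.38.224.127


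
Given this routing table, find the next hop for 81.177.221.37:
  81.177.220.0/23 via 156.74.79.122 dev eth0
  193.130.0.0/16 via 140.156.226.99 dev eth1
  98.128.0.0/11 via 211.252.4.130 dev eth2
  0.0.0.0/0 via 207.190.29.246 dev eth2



Longest prefix match for 81.177.221.37:
  /23 81.177.220.0: MATCH
  /16 193.130.0.0: no
  /11 98.128.0.0: no
  /0 0.0.0.0: MATCH
Selected: next-hop 156.74.79.122 via eth0 (matched /23)


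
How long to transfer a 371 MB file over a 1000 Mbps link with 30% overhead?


Effective throughput = 1000 * (1 - 30/100) = 700 Mbps
File size in Mb = 371 * 8 = 2968 Mb
Time = 2968 / 700
Time = 4.24 seconds


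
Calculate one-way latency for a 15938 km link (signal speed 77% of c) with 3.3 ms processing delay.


Speed = 0.77 * 3e5 km/s = 231000 km/s
Propagation delay = 15938 / 231000 = 0.069 s = 68.9957 ms
Processing delay = 3.3 ms
Total one-way latency = 72.2957 ms


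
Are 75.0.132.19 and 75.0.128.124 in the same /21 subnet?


Mask: 255.255.248.0
75.0.132.19 AND mask = 75.0.128.0
75.0.128.124 AND mask = 75.0.128.0
Yes, same subnet (75.0.128.0)


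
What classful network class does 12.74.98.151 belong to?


First octet: 12
Binary: 00001100
0xxxxxxx -> Class A (1-126)
Class A, default mask 255.0.0.0 (/8)


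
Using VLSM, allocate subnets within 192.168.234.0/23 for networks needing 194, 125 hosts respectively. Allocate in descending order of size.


194 hosts -> /24 (254 usable): 192.168.234.0/24
125 hosts -> /25 (126 usable): 192.168.235.0/25
Allocation: 192.168.234.0/24 (194 hosts, 254 usable); 192.168.235.0/25 (125 hosts, 126 usable)


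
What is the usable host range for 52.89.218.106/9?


Network: 52.0.0.0
Broadcast: 52.127.255.255
First usable = network + 1
Last usable = broadcast - 1
Range: 52.0.0.1 to 52.127.255.254


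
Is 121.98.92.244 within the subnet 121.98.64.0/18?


Subnet network: 121.98.64.0
Test IP AND mask: 121.98.64.0
Yes, 121.98.92.244 is in 121.98.64.0/18


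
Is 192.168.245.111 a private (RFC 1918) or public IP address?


RFC 1918 private ranges:
  10.0.0.0/8 (10.0.0.0 - 10.255.255.255)
  172.16.0.0/12 (172.16.0.0 - 172.31.255.255)
  192.168.0.0/16 (192.168.0.0 - 192.168.255.255)
Private (in 192.168.0.0/16)


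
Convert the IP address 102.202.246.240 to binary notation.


102 = 01100110
202 = 11001010
246 = 11110110
240 = 11110000
Binary: 01100110.11001010.11110110.11110000


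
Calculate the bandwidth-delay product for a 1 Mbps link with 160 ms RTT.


BDP = bandwidth * RTT
= 1 Mbps * 160 ms
= 1 * 1e6 * 160 / 1000 bits
= 160000 bits
= 20000 bytes
= 19.5312 KB
BDP = 160000 bits (20000 bytes)


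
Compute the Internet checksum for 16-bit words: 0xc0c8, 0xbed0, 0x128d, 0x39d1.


Sum all words (with carry folding):
+ 0xc0c8 = 0xc0c8
+ 0xbed0 = 0x7f99
+ 0x128d = 0x9226
+ 0x39d1 = 0xcbf7
One's complement: ~0xcbf7
Checksum = 0x3408


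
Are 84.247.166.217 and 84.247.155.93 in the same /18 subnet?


Mask: 255.255.192.0
84.247.166.217 AND mask = 84.247.128.0
84.247.155.93 AND mask = 84.247.128.0
Yes, same subnet (84.247.128.0)


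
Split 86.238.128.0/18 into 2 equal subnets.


New prefix = 18 + 1 = 19
Each subnet has 8192 addresses
  86.238.128.0/19
  86.238.160.0/19
Subnets: 86.238.128.0/19, 86.238.160.0/19


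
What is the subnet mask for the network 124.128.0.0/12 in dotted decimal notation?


/12 means 12 network bits, 20 host bits
Binary: 11111111111100000000000000000000
Mask: 255.240.0.0


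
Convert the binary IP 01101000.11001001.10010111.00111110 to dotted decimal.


01101000 = 104
11001001 = 201
10010111 = 151
00111110 = 62
IP: 104.201.151.62


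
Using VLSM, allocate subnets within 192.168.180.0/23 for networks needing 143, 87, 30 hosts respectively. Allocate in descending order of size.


143 hosts -> /24 (254 usable): 192.168.180.0/24
87 hosts -> /25 (126 usable): 192.168.181.0/25
30 hosts -> /27 (30 usable): 192.168.181.128/27
Allocation: 192.168.180.0/24 (143 hosts, 254 usable); 192.168.181.0/25 (87 hosts, 126 usable); 192.168.181.128/27 (30 hosts, 30 usable)


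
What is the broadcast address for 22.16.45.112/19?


Network: 22.16.32.0/19
Host bits = 13
Set all host bits to 1:
Broadcast: 22.16.63.255


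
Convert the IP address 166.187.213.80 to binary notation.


166 = 10100110
187 = 10111011
213 = 11010101
80 = 01010000
Binary: 10100110.10111011.11010101.01010000


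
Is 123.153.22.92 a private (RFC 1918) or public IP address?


RFC 1918 private ranges:
  10.0.0.0/8 (10.0.0.0 - 10.255.255.255)
  172.16.0.0/12 (172.16.0.0 - 172.31.255.255)
  192.168.0.0/16 (192.168.0.0 - 192.168.255.255)
Public (not in any RFC 1918 range)


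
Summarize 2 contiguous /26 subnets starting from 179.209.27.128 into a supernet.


Original prefix: /26
Number of subnets: 2 = 2^1
New prefix = 26 - 1 = 25
Supernet: 179.209.27.128/25


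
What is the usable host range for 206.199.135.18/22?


Network: 206.199.132.0
Broadcast: 206.199.135.255
First usable = network + 1
Last usable = broadcast - 1
Range: 206.199.132.1 to 206.199.135.254


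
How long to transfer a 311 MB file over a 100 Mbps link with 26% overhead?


Effective throughput = 100 * (1 - 26/100) = 74 Mbps
File size in Mb = 311 * 8 = 2488 Mb
Time = 2488 / 74
Time = 33.6216 seconds


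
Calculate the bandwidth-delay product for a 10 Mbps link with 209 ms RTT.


BDP = bandwidth * RTT
= 10 Mbps * 209 ms
= 10 * 1e6 * 209 / 1000 bits
= 2090000 bits
= 261250 bytes
= 255.127 KB
BDP = 2090000 bits (261250 bytes)


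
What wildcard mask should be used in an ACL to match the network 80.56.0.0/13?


Subnet mask: 255.248.0.0
Wildcard = 255.255.255.255 - subnet mask
255 - 255 = 0
255 - 248 = 7
255 - 0 = 255
255 - 0 = 255
Wildcard: 0.7.255.255


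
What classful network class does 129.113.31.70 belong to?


First octet: 129
Binary: 10000001
10xxxxxx -> Class B (128-191)
Class B, default mask 255.255.0.0 (/16)


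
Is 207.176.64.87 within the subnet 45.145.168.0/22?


Subnet network: 45.145.168.0
Test IP AND mask: 207.176.64.0
No, 207.176.64.87 is not in 45.145.168.0/22


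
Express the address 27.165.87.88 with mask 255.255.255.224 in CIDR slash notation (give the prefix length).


Binary: 11111111.11111111.11111111.11100000
Count leading 1s
Prefix: /27


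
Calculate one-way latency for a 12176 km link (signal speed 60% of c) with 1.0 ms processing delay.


Speed = 0.6 * 3e5 km/s = 180000 km/s
Propagation delay = 12176 / 180000 = 0.0676 s = 67.6444 ms
Processing delay = 1.0 ms
Total one-way latency = 68.6444 ms


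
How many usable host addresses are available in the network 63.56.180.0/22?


Host bits = 32 - 22 = 10
Total addresses = 2^10 = 1024
Usable = total - 2 (network and broadcast)
Usable hosts: 1022


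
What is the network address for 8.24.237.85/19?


IP:   00001000.00011000.11101101.01010101
Mask: 11111111.11111111.11100000.00000000
AND operation:
Net:  00001000.00011000.11100000.00000000
Network: 8.24.224.0/19


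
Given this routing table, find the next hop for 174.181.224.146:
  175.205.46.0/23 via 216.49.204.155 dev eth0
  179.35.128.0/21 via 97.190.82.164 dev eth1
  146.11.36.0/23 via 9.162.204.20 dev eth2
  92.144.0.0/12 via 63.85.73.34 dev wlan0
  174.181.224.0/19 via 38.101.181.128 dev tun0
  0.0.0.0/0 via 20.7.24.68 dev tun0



Longest prefix match for 174.181.224.146:
  /23 175.205.46.0: no
  /21 179.35.128.0: no
  /23 146.11.36.0: no
  /12 92.144.0.0: no
  /19 174.181.224.0: MATCH
  /0 0.0.0.0: MATCH
Selected: next-hop 38.101.181.128 via tun0 (matched /19)


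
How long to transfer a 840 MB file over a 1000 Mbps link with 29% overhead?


Effective throughput = 1000 * (1 - 29/100) = 710 Mbps
File size in Mb = 840 * 8 = 6720 Mb
Time = 6720 / 710
Time = 9.4648 seconds


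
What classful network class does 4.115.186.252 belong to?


First octet: 4
Binary: 00000100
0xxxxxxx -> Class A (1-126)
Class A, default mask 255.0.0.0 (/8)


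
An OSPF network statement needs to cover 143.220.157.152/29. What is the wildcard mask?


Subnet mask: 255.255.255.248
Wildcard = 255.255.255.255 - subnet mask
255 - 255 = 0
255 - 255 = 0
255 - 255 = 0
255 - 248 = 7
Wildcard: 0.0.0.7


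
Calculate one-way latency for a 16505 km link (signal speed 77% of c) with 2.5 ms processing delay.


Speed = 0.77 * 3e5 km/s = 231000 km/s
Propagation delay = 16505 / 231000 = 0.0715 s = 71.4502 ms
Processing delay = 2.5 ms
Total one-way latency = 73.9502 ms


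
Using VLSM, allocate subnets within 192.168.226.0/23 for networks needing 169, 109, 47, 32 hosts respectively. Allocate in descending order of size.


169 hosts -> /24 (254 usable): 192.168.226.0/24
109 hosts -> /25 (126 usable): 192.168.227.0/25
47 hosts -> /26 (62 usable): 192.168.227.128/26
32 hosts -> /26 (62 usable): 192.168.227.192/26
Allocation: 192.168.226.0/24 (169 hosts, 254 usable); 192.168.227.0/25 (109 hosts, 126 usable); 192.168.227.128/26 (47 hosts, 62 usable); 192.168.227.192/26 (32 hosts, 62 usable)


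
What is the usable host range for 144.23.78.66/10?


Network: 144.0.0.0
Broadcast: 144.63.255.255
First usable = network + 1
Last usable = broadcast - 1
Range: 144.0.0.1 to 144.63.255.254


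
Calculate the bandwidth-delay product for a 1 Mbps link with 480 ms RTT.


BDP = bandwidth * RTT
= 1 Mbps * 480 ms
= 1 * 1e6 * 480 / 1000 bits
= 480000 bits
= 60000 bytes
= 58.5938 KB
BDP = 480000 bits (60000 bytes)


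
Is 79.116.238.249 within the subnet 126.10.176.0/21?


Subnet network: 126.10.176.0
Test IP AND mask: 79.116.232.0
No, 79.116.238.249 is not in 126.10.176.0/21


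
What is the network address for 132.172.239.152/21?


IP:   10000100.10101100.11101111.10011000
Mask: 11111111.11111111.11111000.00000000
AND operation:
Net:  10000100.10101100.11101000.00000000
Network: 132.172.232.0/21


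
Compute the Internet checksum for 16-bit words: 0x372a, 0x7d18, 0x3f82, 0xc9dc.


Sum all words (with carry folding):
+ 0x372a = 0x372a
+ 0x7d18 = 0xb442
+ 0x3f82 = 0xf3c4
+ 0xc9dc = 0xbda1
One's complement: ~0xbda1
Checksum = 0x425e


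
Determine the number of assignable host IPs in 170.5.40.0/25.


Host bits = 32 - 25 = 7
Total addresses = 2^7 = 128
Usable = total - 2 (network and broadcast)
Usable hosts: 126


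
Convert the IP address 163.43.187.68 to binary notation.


163 = 10100011
43 = 00101011
187 = 10111011
68 = 01000100
Binary: 10100011.00101011.10111011.01000100


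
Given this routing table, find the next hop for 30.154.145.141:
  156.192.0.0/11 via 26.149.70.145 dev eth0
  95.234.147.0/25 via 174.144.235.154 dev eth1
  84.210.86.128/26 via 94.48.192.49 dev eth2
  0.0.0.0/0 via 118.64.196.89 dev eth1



Longest prefix match for 30.154.145.141:
  /11 156.192.0.0: no
  /25 95.234.147.0: no
  /26 84.210.86.128: no
  /0 0.0.0.0: MATCH
Selected: next-hop 118.64.196.89 via eth1 (matched /0)


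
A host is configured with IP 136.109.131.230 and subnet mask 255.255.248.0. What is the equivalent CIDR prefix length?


Binary: 11111111.11111111.11111000.00000000
Count leading 1s
Prefix: /21


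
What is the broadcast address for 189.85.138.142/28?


Network: 189.85.138.128/28
Host bits = 4
Set all host bits to 1:
Broadcast: 189.85.138.143


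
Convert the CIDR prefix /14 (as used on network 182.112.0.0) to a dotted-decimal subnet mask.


/14 means 14 network bits, 18 host bits
Binary: 11111111111111000000000000000000
Mask: 255.252.0.0


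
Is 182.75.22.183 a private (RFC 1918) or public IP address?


RFC 1918 private ranges:
  10.0.0.0/8 (10.0.0.0 - 10.255.255.255)
  172.16.0.0/12 (172.16.0.0 - 172.31.255.255)
  192.168.0.0/16 (192.168.0.0 - 192.168.255.255)
Public (not in any RFC 1918 range)


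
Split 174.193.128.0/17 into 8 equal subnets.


New prefix = 17 + 3 = 20
Each subnet has 4096 addresses
  174.193.128.0/20
  174.193.144.0/20
  174.193.160.0/20
  174.193.176.0/20
  174.193.192.0/20
  174.193.208.0/20
  174.193.224.0/20
  174.193.240.0/20
Subnets: 174.193.128.0/20, 174.193.144.0/20, 174.193.160.0/20, 174.193.176.0/20, 174.193.192.0/20, 174.193.208.0/20, 174.193.224.0/20, 174.193.240.0/20


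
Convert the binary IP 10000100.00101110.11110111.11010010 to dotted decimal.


10000100 = 132
00101110 = 46
11110111 = 247
11010010 = 210
IP: 132.46.247.210


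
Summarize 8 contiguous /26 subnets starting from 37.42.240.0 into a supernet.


Original prefix: /26
Number of subnets: 8 = 2^3
New prefix = 26 - 3 = 23
Supernet: 37.42.240.0/23


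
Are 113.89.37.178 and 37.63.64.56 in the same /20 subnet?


Mask: 255.255.240.0
113.89.37.178 AND mask = 113.89.32.0
37.63.64.56 AND mask = 37.63.64.0
No, different subnets (113.89.32.0 vs 37.63.64.0)


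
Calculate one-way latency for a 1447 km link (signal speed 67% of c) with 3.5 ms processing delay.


Speed = 0.67 * 3e5 km/s = 201000 km/s
Propagation delay = 1447 / 201000 = 0.0072 s = 7.199 ms
Processing delay = 3.5 ms
Total one-way latency = 10.699 ms


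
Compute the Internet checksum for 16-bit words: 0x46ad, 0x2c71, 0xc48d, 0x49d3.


Sum all words (with carry folding):
+ 0x46ad = 0x46ad
+ 0x2c71 = 0x731e
+ 0xc48d = 0x37ac
+ 0x49d3 = 0x817f
One's complement: ~0x817f
Checksum = 0x7e80


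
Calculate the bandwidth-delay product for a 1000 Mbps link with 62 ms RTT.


BDP = bandwidth * RTT
= 1000 Mbps * 62 ms
= 1000 * 1e6 * 62 / 1000 bits
= 62000000 bits
= 7750000 bytes
= 7568.3594 KB
BDP = 62000000 bits (7750000 bytes)


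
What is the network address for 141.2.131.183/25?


IP:   10001101.00000010.10000011.10110111
Mask: 11111111.11111111.11111111.10000000
AND operation:
Net:  10001101.00000010.10000011.10000000
Network: 141.2.131.128/25


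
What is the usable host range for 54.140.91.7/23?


Network: 54.140.90.0
Broadcast: 54.140.91.255
First usable = network + 1
Last usable = broadcast - 1
Range: 54.140.90.1 to 54.140.91.254


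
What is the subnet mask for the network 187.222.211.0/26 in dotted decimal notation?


/26 means 26 network bits, 6 host bits
Binary: 11111111111111111111111111000000
Mask: 255.255.255.192


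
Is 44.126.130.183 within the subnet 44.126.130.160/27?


Subnet network: 44.126.130.160
Test IP AND mask: 44.126.130.160
Yes, 44.126.130.183 is in 44.126.130.160/27


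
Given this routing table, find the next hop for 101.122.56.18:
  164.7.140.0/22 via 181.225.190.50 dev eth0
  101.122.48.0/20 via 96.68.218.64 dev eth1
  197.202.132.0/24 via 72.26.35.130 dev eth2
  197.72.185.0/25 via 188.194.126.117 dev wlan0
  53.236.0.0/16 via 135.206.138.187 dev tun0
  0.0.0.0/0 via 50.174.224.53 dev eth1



Longest prefix match for 101.122.56.18:
  /22 164.7.140.0: no
  /20 101.122.48.0: MATCH
  /24 197.202.132.0: no
  /25 197.72.185.0: no
  /16 53.236.0.0: no
  /0 0.0.0.0: MATCH
Selected: next-hop 96.68.218.64 via eth1 (matched /20)


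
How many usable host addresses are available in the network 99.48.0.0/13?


Host bits = 32 - 13 = 19
Total addresses = 2^19 = 524288
Usable = total - 2 (network and broadcast)
Usable hosts: 524286


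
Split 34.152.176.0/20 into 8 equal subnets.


New prefix = 20 + 3 = 23
Each subnet has 512 addresses
  34.152.176.0/23
  34.152.178.0/23
  34.152.180.0/23
  34.152.182.0/23
  34.152.184.0/23
  34.152.186.0/23
  34.152.188.0/23
  34.152.190.0/23
Subnets: 34.152.176.0/23, 34.152.178.0/23, 34.152.180.0/23, 34.152.182.0/23, 34.152.184.0/23, 34.152.186.0/23, 34.152.188.0/23, 34.152.190.0/23


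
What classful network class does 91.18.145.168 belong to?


First octet: 91
Binary: 01011011
0xxxxxxx -> Class A (1-126)
Class A, default mask 255.0.0.0 (/8)


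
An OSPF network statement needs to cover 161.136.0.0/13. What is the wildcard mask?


Subnet mask: 255.248.0.0
Wildcard = 255.255.255.255 - subnet mask
255 - 255 = 0
255 - 248 = 7
255 - 0 = 255
255 - 0 = 255
Wildcard: 0.7.255.255


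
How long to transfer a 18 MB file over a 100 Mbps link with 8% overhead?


Effective throughput = 100 * (1 - 8/100) = 92 Mbps
File size in Mb = 18 * 8 = 144 Mb
Time = 144 / 92
Time = 1.5652 seconds


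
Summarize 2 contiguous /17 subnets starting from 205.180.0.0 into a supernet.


Original prefix: /17
Number of subnets: 2 = 2^1
New prefix = 17 - 1 = 16
Supernet: 205.180.0.0/16


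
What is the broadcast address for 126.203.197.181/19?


Network: 126.203.192.0/19
Host bits = 13
Set all host bits to 1:
Broadcast: 126.203.223.255


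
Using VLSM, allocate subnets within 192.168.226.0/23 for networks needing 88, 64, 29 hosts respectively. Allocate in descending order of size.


88 hosts -> /25 (126 usable): 192.168.226.0/25
64 hosts -> /25 (126 usable): 192.168.226.128/25
29 hosts -> /27 (30 usable): 192.168.227.0/27
Allocation: 192.168.226.0/25 (88 hosts, 126 usable); 192.168.226.128/25 (64 hosts, 126 usable); 192.168.227.0/27 (29 hosts, 30 usable)


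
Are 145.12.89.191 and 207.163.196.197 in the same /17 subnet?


Mask: 255.255.128.0
145.12.89.191 AND mask = 145.12.0.0
207.163.196.197 AND mask = 207.163.128.0
No, different subnets (145.12.0.0 vs 207.163.128.0)


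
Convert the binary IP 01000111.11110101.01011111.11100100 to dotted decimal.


01000111 = 71
11110101 = 245
01011111 = 95
11100100 = 228
IP: 71.245.95.228


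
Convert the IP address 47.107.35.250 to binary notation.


47 = 00101111
107 = 01101011
35 = 00100011
250 = 11111010
Binary: 00101111.01101011.00100011.11111010


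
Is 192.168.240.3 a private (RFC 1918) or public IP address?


RFC 1918 private ranges:
  10.0.0.0/8 (10.0.0.0 - 10.255.255.255)
  172.16.0.0/12 (172.16.0.0 - 172.31.255.255)
  192.168.0.0/16 (192.168.0.0 - 192.168.255.255)
Private (in 192.168.0.0/16)


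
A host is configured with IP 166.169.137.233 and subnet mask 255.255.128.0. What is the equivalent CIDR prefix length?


Binary: 11111111.11111111.10000000.00000000
Count leading 1s
Prefix: /17


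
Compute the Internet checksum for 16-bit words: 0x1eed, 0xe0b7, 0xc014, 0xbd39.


Sum all words (with carry folding):
+ 0x1eed = 0x1eed
+ 0xe0b7 = 0xffa4
+ 0xc014 = 0xbfb9
+ 0xbd39 = 0x7cf3
One's complement: ~0x7cf3
Checksum = 0x830c


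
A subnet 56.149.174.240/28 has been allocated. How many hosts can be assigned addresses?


Host bits = 32 - 28 = 4
Total addresses = 2^4 = 16
Usable = total - 2 (network and broadcast)
Usable hosts: 14


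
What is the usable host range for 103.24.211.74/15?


Network: 103.24.0.0
Broadcast: 103.25.255.255
First usable = network + 1
Last usable = broadcast - 1
Range: 103.24.0.1 to 103.25.255.254


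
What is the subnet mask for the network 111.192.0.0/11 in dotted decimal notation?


/11 means 11 network bits, 21 host bits
Binary: 11111111111000000000000000000000
Mask: 255.224.0.0


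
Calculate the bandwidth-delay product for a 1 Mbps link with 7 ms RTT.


BDP = bandwidth * RTT
= 1 Mbps * 7 ms
= 1 * 1e6 * 7 / 1000 bits
= 7000 bits
= 875 bytes
BDP = 7000 bits (875 bytes)


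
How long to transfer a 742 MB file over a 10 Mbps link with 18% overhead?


Effective throughput = 10 * (1 - 18/100) = 8.2 Mbps
File size in Mb = 742 * 8 = 5936 Mb
Time = 5936 / 8.2
Time = 723.9024 seconds


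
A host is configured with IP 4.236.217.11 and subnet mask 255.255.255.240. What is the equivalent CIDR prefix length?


Binary: 11111111.11111111.11111111.11110000
Count leading 1s
Prefix: /28


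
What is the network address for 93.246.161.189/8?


IP:   01011101.11110110.10100001.10111101
Mask: 11111111.00000000.00000000.00000000
AND operation:
Net:  01011101.00000000.00000000.00000000
Network: 93.0.0.0/8


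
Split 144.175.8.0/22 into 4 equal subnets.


New prefix = 22 + 2 = 24
Each subnet has 256 addresses
  144.175.8.0/24
  144.175.9.0/24
  144.175.10.0/24
  144.175.11.0/24
Subnets: 144.175.8.0/24, 144.175.9.0/24, 144.175.10.0/24, 144.175.11.0/24


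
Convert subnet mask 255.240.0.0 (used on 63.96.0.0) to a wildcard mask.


Subnet mask: 255.240.0.0
Wildcard = 255.255.255.255 - subnet mask
255 - 255 = 0
255 - 240 = 15
255 - 0 = 255
255 - 0 = 255
Wildcard: 0.15.255.255


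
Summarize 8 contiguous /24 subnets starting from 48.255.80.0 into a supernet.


Original prefix: /24
Number of subnets: 8 = 2^3
New prefix = 24 - 3 = 21
Supernet: 48.255.80.0/21


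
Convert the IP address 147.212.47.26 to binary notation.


147 = 10010011
212 = 11010100
47 = 00101111
26 = 00011010
Binary: 10010011.11010100.00101111.00011010


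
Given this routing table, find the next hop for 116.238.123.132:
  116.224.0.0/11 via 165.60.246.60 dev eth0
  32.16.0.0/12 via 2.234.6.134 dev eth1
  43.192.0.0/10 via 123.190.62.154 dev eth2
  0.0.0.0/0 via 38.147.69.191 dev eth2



Longest prefix match for 116.238.123.132:
  /11 116.224.0.0: MATCH
  /12 32.16.0.0: no
  /10 43.192.0.0: no
  /0 0.0.0.0: MATCH
Selected: next-hop 165.60.246.60 via eth0 (matched /11)


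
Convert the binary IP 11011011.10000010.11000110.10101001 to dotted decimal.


11011011 = 219
10000010 = 130
11000110 = 198
10101001 = 169
IP: 219.130.198.169


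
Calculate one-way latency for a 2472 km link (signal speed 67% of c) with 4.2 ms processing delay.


Speed = 0.67 * 3e5 km/s = 201000 km/s
Propagation delay = 2472 / 201000 = 0.0123 s = 12.2985 ms
Processing delay = 4.2 ms
Total one-way latency = 16.4985 ms


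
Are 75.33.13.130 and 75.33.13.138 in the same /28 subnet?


Mask: 255.255.255.240
75.33.13.130 AND mask = 75.33.13.128
75.33.13.138 AND mask = 75.33.13.128
Yes, same subnet (75.33.13.128)


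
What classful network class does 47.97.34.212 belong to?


First octet: 47
Binary: 00101111
0xxxxxxx -> Class A (1-126)
Class A, default mask 255.0.0.0 (/8)


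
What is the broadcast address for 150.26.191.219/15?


Network: 150.26.0.0/15
Host bits = 17
Set all host bits to 1:
Broadcast: 150.27.255.255


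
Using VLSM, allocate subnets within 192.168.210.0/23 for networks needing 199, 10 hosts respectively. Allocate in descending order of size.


199 hosts -> /24 (254 usable): 192.168.210.0/24
10 hosts -> /28 (14 usable): 192.168.211.0/28
Allocation: 192.168.210.0/24 (199 hosts, 254 usable); 192.168.211.0/28 (10 hosts, 14 usable)


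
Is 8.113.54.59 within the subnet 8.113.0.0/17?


Subnet network: 8.113.0.0
Test IP AND mask: 8.113.0.0
Yes, 8.113.54.59 is in 8.113.0.0/17


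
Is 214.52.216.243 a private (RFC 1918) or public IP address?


RFC 1918 private ranges:
  10.0.0.0/8 (10.0.0.0 - 10.255.255.255)
  172.16.0.0/12 (172.16.0.0 - 172.31.255.255)
  192.168.0.0/16 (192.168.0.0 - 192.168.255.255)
Public (not in any RFC 1918 range)


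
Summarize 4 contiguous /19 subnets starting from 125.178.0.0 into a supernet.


Original prefix: /19
Number of subnets: 4 = 2^2
New prefix = 19 - 2 = 17
Supernet: 125.178.0.0/17


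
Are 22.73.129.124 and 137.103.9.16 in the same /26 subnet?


Mask: 255.255.255.192
22.73.129.124 AND mask = 22.73.129.64
137.103.9.16 AND mask = 137.103.9.0
No, different subnets (22.73.129.64 vs 137.103.9.0)


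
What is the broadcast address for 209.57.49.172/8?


Network: 209.0.0.0/8
Host bits = 24
Set all host bits to 1:
Broadcast: 209.255.255.255


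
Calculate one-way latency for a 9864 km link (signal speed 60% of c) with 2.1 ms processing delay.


Speed = 0.6 * 3e5 km/s = 180000 km/s
Propagation delay = 9864 / 180000 = 0.0548 s = 54.8 ms
Processing delay = 2.1 ms
Total one-way latency = 56.9 ms


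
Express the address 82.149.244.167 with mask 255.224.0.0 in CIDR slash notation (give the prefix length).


Binary: 11111111.11100000.00000000.00000000
Count leading 1s
Prefix: /11


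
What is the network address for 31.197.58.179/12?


IP:   00011111.11000101.00111010.10110011
Mask: 11111111.11110000.00000000.00000000
AND operation:
Net:  00011111.11000000.00000000.00000000
Network: 31.192.0.0/12


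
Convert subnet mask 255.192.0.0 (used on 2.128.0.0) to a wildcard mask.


Subnet mask: 255.192.0.0
Wildcard = 255.255.255.255 - subnet mask
255 - 255 = 0
255 - 192 = 63
255 - 0 = 255
255 - 0 = 255
Wildcard: 0.63.255.255


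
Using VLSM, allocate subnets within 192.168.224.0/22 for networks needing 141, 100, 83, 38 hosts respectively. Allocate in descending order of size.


141 hosts -> /24 (254 usable): 192.168.224.0/24
100 hosts -> /25 (126 usable): 192.168.225.0/25
83 hosts -> /25 (126 usable): 192.168.225.128/25
38 hosts -> /26 (62 usable): 192.168.226.0/26
Allocation: 192.168.224.0/24 (141 hosts, 254 usable); 192.168.225.0/25 (100 hosts, 126 usable); 192.168.225.128/25 (83 hosts, 126 usable); 192.168.226.0/26 (38 hosts, 62 usable)


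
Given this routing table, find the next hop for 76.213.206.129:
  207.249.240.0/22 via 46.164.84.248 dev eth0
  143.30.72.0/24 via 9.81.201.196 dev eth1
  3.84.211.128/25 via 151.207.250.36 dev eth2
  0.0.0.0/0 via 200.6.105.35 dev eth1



Longest prefix match for 76.213.206.129:
  /22 207.249.240.0: no
  /24 143.30.72.0: no
  /25 3.84.211.128: no
  /0 0.0.0.0: MATCH
Selected: next-hop 200.6.105.35 via eth1 (matched /0)


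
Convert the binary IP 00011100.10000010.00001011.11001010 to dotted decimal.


00011100 = 28
10000010 = 130
00001011 = 11
11001010 = 202
IP: 28.130.11.202


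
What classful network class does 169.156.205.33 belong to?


First octet: 169
Binary: 10101001
10xxxxxx -> Class B (128-191)
Class B, default mask 255.255.0.0 (/16)


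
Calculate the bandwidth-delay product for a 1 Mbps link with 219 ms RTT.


BDP = bandwidth * RTT
= 1 Mbps * 219 ms
= 1 * 1e6 * 219 / 1000 bits
= 219000 bits
= 27375 bytes
= 26.7334 KB
BDP = 219000 bits (27375 bytes)


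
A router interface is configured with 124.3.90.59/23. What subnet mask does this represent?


/23 means 23 network bits, 9 host bits
Binary: 11111111111111111111111000000000
Mask: 255.255.254.0


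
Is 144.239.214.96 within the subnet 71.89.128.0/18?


Subnet network: 71.89.128.0
Test IP AND mask: 144.239.192.0
No, 144.239.214.96 is not in 71.89.128.0/18


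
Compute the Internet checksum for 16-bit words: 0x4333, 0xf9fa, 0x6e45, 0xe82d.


Sum all words (with carry folding):
+ 0x4333 = 0x4333
+ 0xf9fa = 0x3d2e
+ 0x6e45 = 0xab73
+ 0xe82d = 0x93a1
One's complement: ~0x93a1
Checksum = 0x6c5e


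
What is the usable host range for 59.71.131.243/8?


Network: 59.0.0.0
Broadcast: 59.255.255.255
First usable = network + 1
Last usable = broadcast - 1
Range: 59.0.0.1 to 59.255.255.254


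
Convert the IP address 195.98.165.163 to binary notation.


195 = 11000011
98 = 01100010
165 = 10100101
163 = 10100011
Binary: 11000011.01100010.10100101.10100011


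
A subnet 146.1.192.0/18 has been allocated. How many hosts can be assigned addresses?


Host bits = 32 - 18 = 14
Total addresses = 2^14 = 16384
Usable = total - 2 (network and broadcast)
Usable hosts: 16382


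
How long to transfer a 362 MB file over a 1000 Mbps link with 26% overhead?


Effective throughput = 1000 * (1 - 26/100) = 740 Mbps
File size in Mb = 362 * 8 = 2896 Mb
Time = 2896 / 740
Time = 3.9135 seconds


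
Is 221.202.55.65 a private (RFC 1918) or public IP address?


RFC 1918 private ranges:
  10.0.0.0/8 (10.0.0.0 - 10.255.255.255)
  172.16.0.0/12 (172.16.0.0 - 172.31.255.255)
  192.168.0.0/16 (192.168.0.0 - 192.168.255.255)
Public (not in any RFC 1918 range)


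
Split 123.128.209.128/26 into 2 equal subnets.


New prefix = 26 + 1 = 27
Each subnet has 32 addresses
  123.128.209.128/27
  123.128.209.160/27
Subnets: 123.128.209.128/27, 123.128.209.160/27


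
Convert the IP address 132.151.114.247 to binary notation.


132 = 10000100
151 = 10010111
114 = 01110010
247 = 11110111
Binary: 10000100.10010111.01110010.11110111


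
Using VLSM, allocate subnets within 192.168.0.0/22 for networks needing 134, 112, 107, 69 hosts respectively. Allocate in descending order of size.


134 hosts -> /24 (254 usable): 192.168.0.0/24
112 hosts -> /25 (126 usable): 192.168.1.0/25
107 hosts -> /25 (126 usable): 192.168.1.128/25
69 hosts -> /25 (126 usable): 192.168.2.0/25
Allocation: 192.168.0.0/24 (134 hosts, 254 usable); 192.168.1.0/25 (112 hosts, 126 usable); 192.168.1.128/25 (107 hosts, 126 usable); 192.168.2.0/25 (69 hosts, 126 usable)


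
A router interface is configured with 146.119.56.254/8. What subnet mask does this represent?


/8 means 8 network bits, 24 host bits
Binary: 11111111000000000000000000000000
Mask: 255.0.0.0


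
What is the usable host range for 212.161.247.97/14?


Network: 212.160.0.0
Broadcast: 212.163.255.255
First usable = network + 1
Last usable = broadcast - 1
Range: 212.160.0.1 to 212.163.255.254


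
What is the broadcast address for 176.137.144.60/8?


Network: 176.0.0.0/8
Host bits = 24
Set all host bits to 1:
Broadcast: 176.255.255.255


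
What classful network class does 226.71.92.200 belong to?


First octet: 226
Binary: 11100010
1110xxxx -> Class D (224-239)
Class D (multicast), default mask N/A


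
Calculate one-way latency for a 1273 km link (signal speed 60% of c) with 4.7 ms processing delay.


Speed = 0.6 * 3e5 km/s = 180000 km/s
Propagation delay = 1273 / 180000 = 0.0071 s = 7.0722 ms
Processing delay = 4.7 ms
Total one-way latency = 11.7722 ms


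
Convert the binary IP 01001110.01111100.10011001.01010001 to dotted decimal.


01001110 = 78
01111100 = 124
10011001 = 153
01010001 = 81
IP: 78.124.153.81


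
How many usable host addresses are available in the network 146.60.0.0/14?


Host bits = 32 - 14 = 18
Total addresses = 2^18 = 262144
Usable = total - 2 (network and broadcast)
Usable hosts: 262142


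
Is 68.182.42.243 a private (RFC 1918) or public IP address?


RFC 1918 private ranges:
  10.0.0.0/8 (10.0.0.0 - 10.255.255.255)
  172.16.0.0/12 (172.16.0.0 - 172.31.255.255)
  192.168.0.0/16 (192.168.0.0 - 192.168.255.255)
Public (not in any RFC 1918 range)


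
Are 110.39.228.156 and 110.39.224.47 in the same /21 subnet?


Mask: 255.255.248.0
110.39.228.156 AND mask = 110.39.224.0
110.39.224.47 AND mask = 110.39.224.0
Yes, same subnet (110.39.224.0)


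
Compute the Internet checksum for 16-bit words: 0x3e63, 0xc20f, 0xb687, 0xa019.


Sum all words (with carry folding):
+ 0x3e63 = 0x3e63
+ 0xc20f = 0x0073
+ 0xb687 = 0xb6fa
+ 0xa019 = 0x5714
One's complement: ~0x5714
Checksum = 0xa8eb


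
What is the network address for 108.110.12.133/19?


IP:   01101100.01101110.00001100.10000101
Mask: 11111111.11111111.11100000.00000000
AND operation:
Net:  01101100.01101110.00000000.00000000
Network: 108.110.0.0/19


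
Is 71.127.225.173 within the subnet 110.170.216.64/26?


Subnet network: 110.170.216.64
Test IP AND mask: 71.127.225.128
No, 71.127.225.173 is not in 110.170.216.64/26


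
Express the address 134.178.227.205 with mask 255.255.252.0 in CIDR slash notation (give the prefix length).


Binary: 11111111.11111111.11111100.00000000
Count leading 1s
Prefix: /22


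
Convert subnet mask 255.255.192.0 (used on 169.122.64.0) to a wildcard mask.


Subnet mask: 255.255.192.0
Wildcard = 255.255.255.255 - subnet mask
255 - 255 = 0
255 - 255 = 0
255 - 192 = 63
255 - 0 = 255
Wildcard: 0.0.63.255


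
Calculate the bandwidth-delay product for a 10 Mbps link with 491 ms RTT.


BDP = bandwidth * RTT
= 10 Mbps * 491 ms
= 10 * 1e6 * 491 / 1000 bits
= 4910000 bits
= 613750 bytes
= 599.3652 KB
BDP = 4910000 bits (613750 bytes)


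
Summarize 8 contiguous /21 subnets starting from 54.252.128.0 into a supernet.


Original prefix: /21
Number of subnets: 8 = 2^3
New prefix = 21 - 3 = 18
Supernet: 54.252.128.0/18


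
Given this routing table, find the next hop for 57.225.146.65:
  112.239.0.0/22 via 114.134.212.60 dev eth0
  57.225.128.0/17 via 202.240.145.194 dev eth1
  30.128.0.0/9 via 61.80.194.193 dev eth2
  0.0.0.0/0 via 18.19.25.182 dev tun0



Longest prefix match for 57.225.146.65:
  /22 112.239.0.0: no
  /17 57.225.128.0: MATCH
  /9 30.128.0.0: no
  /0 0.0.0.0: MATCH
Selected: next-hop 202.240.145.194 via eth1 (matched /17)


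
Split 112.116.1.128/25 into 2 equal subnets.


New prefix = 25 + 1 = 26
Each subnet has 64 addresses
  112.116.1.128/26
  112.116.1.192/26
Subnets: 112.116.1.128/26, 112.116.1.192/26


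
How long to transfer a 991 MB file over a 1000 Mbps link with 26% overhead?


Effective throughput = 1000 * (1 - 26/100) = 740 Mbps
File size in Mb = 991 * 8 = 7928 Mb
Time = 7928 / 740
Time = 10.7135 seconds


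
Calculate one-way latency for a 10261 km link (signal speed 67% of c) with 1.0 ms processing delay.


Speed = 0.67 * 3e5 km/s = 201000 km/s
Propagation delay = 10261 / 201000 = 0.051 s = 51.0498 ms
Processing delay = 1.0 ms
Total one-way latency = 52.0498 ms


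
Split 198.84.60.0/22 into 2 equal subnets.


New prefix = 22 + 1 = 23
Each subnet has 512 addresses
  198.84.60.0/23
  198.84.62.0/23
Subnets: 198.84.60.0/23, 198.84.62.0/23


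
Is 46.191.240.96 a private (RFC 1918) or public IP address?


RFC 1918 private ranges:
  10.0.0.0/8 (10.0.0.0 - 10.255.255.255)
  172.16.0.0/12 (172.16.0.0 - 172.31.255.255)
  192.168.0.0/16 (192.168.0.0 - 192.168.255.255)
Public (not in any RFC 1918 range)


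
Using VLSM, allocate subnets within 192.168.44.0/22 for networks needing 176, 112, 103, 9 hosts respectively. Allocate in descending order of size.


176 hosts -> /24 (254 usable): 192.168.44.0/24
112 hosts -> /25 (126 usable): 192.168.45.0/25
103 hosts -> /25 (126 usable): 192.168.45.128/25
9 hosts -> /28 (14 usable): 192.168.46.0/28
Allocation: 192.168.44.0/24 (176 hosts, 254 usable); 192.168.45.0/25 (112 hosts, 126 usable); 192.168.45.128/25 (103 hosts, 126 usable); 192.168.46.0/28 (9 hosts, 14 usable)


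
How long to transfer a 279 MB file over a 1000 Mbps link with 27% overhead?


Effective throughput = 1000 * (1 - 27/100) = 730 Mbps
File size in Mb = 279 * 8 = 2232 Mb
Time = 2232 / 730
Time = 3.0575 seconds


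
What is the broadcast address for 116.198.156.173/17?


Network: 116.198.128.0/17
Host bits = 15
Set all host bits to 1:
Broadcast: 116.198.255.255


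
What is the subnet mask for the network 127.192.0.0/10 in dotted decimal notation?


/10 means 10 network bits, 22 host bits
Binary: 11111111110000000000000000000000
Mask: 255.192.0.0


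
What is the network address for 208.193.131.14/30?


IP:   11010000.11000001.10000011.00001110
Mask: 11111111.11111111.11111111.11111100
AND operation:
Net:  11010000.11000001.10000011.00001100
Network: 208.193.131.12/30


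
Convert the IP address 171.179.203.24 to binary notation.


171 = 10101011
179 = 10110011
203 = 11001011
24 = 00011000
Binary: 10101011.10110011.11001011.00011000


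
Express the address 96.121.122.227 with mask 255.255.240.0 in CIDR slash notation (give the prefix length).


Binary: 11111111.11111111.11110000.00000000
Count leading 1s
Prefix: /20


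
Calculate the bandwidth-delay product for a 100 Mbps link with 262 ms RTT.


BDP = bandwidth * RTT
= 100 Mbps * 262 ms
= 100 * 1e6 * 262 / 1000 bits
= 26200000 bits
= 3275000 bytes
= 3198.2422 KB
BDP = 26200000 bits (3275000 bytes)


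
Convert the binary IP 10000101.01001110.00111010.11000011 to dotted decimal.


10000101 = 133
01001110 = 78
00111010 = 58
11000011 = 195
IP: 133.78.58.195


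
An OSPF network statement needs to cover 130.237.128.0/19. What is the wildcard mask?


Subnet mask: 255.255.224.0
Wildcard = 255.255.255.255 - subnet mask
255 - 255 = 0
255 - 255 = 0
255 - 224 = 31
255 - 0 = 255
Wildcard: 0.0.31.255


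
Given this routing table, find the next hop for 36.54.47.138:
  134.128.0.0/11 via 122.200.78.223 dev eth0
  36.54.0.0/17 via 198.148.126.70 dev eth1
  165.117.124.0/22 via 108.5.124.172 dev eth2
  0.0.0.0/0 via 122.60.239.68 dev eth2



Longest prefix match for 36.54.47.138:
  /11 134.128.0.0: no
  /17 36.54.0.0: MATCH
  /22 165.117.124.0: no
  /0 0.0.0.0: MATCH
Selected: next-hop 198.148.126.70 via eth1 (matched /17)


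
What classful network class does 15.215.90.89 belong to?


First octet: 15
Binary: 00001111
0xxxxxxx -> Class A (1-126)
Class A, default mask 255.0.0.0 (/8)


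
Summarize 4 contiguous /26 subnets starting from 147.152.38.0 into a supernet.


Original prefix: /26
Number of subnets: 4 = 2^2
New prefix = 26 - 2 = 24
Supernet: 147.152.38.0/24


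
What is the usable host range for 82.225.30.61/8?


Network: 82.0.0.0
Broadcast: 82.255.255.255
First usable = network + 1
Last usable = broadcast - 1
Range: 82.0.0.1 to 82.255.255.254


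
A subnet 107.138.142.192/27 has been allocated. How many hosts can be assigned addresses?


Host bits = 32 - 27 = 5
Total addresses = 2^5 = 32
Usable = total - 2 (network and broadcast)
Usable hosts: 30


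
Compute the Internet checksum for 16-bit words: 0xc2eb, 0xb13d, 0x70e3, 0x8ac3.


Sum all words (with carry folding):
+ 0xc2eb = 0xc2eb
+ 0xb13d = 0x7429
+ 0x70e3 = 0xe50c
+ 0x8ac3 = 0x6fd0
One's complement: ~0x6fd0
Checksum = 0x902f


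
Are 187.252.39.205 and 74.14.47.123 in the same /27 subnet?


Mask: 255.255.255.224
187.252.39.205 AND mask = 187.252.39.192
74.14.47.123 AND mask = 74.14.47.96
No, different subnets (187.252.39.192 vs 74.14.47.96)


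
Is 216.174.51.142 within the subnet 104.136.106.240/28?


Subnet network: 104.136.106.240
Test IP AND mask: 216.174.51.128
No, 216.174.51.142 is not in 104.136.106.240/28


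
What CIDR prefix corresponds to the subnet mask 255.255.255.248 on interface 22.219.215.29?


Binary: 11111111.11111111.11111111.11111000
Count leading 1s
Prefix: /29


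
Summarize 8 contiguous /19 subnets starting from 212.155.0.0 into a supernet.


Original prefix: /19
Number of subnets: 8 = 2^3
New prefix = 19 - 3 = 16
Supernet: 212.155.0.0/16


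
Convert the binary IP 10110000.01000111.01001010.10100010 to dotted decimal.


10110000 = 176
01000111 = 71
01001010 = 74
10100010 = 162
IP: 176.71.74.162


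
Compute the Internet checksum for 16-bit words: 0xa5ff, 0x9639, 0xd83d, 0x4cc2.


Sum all words (with carry folding):
+ 0xa5ff = 0xa5ff
+ 0x9639 = 0x3c39
+ 0xd83d = 0x1477
+ 0x4cc2 = 0x6139
One's complement: ~0x6139
Checksum = 0x9ec6


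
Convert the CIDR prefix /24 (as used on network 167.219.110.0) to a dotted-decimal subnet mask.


/24 means 24 network bits, 8 host bits
Binary: 11111111111111111111111100000000
Mask: 255.255.255.0


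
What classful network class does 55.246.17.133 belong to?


First octet: 55
Binary: 00110111
0xxxxxxx -> Class A (1-126)
Class A, default mask 255.0.0.0 (/8)
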